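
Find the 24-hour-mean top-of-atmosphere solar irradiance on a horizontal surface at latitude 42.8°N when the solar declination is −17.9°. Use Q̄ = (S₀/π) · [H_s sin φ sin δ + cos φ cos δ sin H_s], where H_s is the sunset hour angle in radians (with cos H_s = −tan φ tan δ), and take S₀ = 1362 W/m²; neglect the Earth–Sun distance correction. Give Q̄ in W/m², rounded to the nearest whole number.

174 W/m²

The sunset hour angle satisfies cos H_s = −tan φ tan δ = 0.2991, giving H_s = 72.60°. In radians, H_s = 1.2671.
H_s sin φ sin δ = 1.2671 × 0.6794 × -0.3074 = -0.2646.
cos φ cos δ sin H_s = 0.7337 × 0.9516 × 0.9542 = 0.6662.
Q̄ = (1362/π) × (-0.2646 + 0.6662) = 433.54 × 0.4016 = 174.11 W/m².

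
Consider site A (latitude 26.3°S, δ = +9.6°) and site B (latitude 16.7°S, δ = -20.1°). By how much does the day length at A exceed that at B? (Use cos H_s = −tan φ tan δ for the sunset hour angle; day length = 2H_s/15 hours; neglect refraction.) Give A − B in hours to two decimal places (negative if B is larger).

A: H_s = arccos(−tan -26.3° · tan 9.6°) = 85.20°, so 2H_s/15 = 11.3600 h.
B: H_s = arccos(−tan -16.7° · tan -20.1°) = 96.30°, so 2H_s/15 = 12.8400 h.
A − B = 11.3600 − 12.8400 = -1.4800 h.

-1.48 h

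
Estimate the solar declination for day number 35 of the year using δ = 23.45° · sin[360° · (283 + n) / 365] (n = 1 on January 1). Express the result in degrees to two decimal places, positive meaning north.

360 × (283 + 35) / 365 = 313.644°; sin(313.644°) = -0.7236.
δ = 23.45 × -0.7236 = -16.968° ≈ -16.97°.

-16.97°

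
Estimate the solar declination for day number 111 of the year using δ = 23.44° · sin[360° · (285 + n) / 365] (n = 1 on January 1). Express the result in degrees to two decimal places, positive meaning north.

+11.92°

360 × (285 + 111) / 365 = 390.575°; sin(390.575°) = 0.5087.
δ = 23.44 × 0.5087 = 11.924° ≈ +11.92°.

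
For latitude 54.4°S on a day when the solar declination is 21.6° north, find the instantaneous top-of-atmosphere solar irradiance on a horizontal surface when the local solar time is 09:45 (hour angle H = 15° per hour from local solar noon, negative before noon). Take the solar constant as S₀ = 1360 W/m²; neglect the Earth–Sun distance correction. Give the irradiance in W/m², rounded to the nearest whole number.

Hour angle H = 15° × (9.75 − 12) = -33.75°.
With φ = -54.4°, δ = 21.6°, H = -33.75°: sin φ sin δ = -0.2993, cos φ cos δ cos H = 0.4500, so cos θ_z = 0.1507.
Top-of-atmosphere irradiance = S₀ cos θ_z = 1360 × 0.1507 = 204.95 W/m².

205 W/m²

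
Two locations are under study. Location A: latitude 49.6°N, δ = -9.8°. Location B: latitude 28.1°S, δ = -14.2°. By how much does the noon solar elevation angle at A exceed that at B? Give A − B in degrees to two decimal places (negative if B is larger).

A: 90° − |49.6 − (-9.8)| = 30.60°.
B: 90° − |-28.1 − (-14.2)| = 76.10°.
A − B = 30.60 − 76.10 = -45.50°.

-45.50°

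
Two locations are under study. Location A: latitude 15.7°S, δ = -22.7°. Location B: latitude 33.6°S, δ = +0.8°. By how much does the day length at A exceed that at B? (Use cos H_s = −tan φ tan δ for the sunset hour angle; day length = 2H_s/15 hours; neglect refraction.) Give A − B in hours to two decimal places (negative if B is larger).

A: H_s = arccos(−tan -15.7° · tan -22.7°) = 96.75°, so 2H_s/15 = 12.9000 h.
B: H_s = arccos(−tan -33.6° · tan 0.8°) = 89.47°, so 2H_s/15 = 11.9293 h.
A − B = 12.9000 − 11.9293 = 0.9707 h.

+0.97 h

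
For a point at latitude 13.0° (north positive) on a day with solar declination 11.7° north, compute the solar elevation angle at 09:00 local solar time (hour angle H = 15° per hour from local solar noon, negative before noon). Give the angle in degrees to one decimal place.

46.1°

Hour angle H = 15° × (9 − 12) = -45.00°.
With φ = 13.0°, δ = 11.7°, H = -45.00°: sin φ sin δ = 0.0456, cos φ cos δ cos H = 0.6747, so cos θ_z = 0.7203.
θ_z = arccos(0.7203) = 43.92°, so the elevation is 90° − 43.92° = 46.08°.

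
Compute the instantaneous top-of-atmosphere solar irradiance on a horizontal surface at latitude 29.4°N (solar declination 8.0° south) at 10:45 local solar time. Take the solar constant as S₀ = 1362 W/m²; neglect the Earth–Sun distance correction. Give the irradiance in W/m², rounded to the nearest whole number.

Hour angle H = 15° × (10.75 − 12) = -18.75°.
cos θ_z = sin(29.4°) sin(-8.0°) + cos(29.4°) cos(-8.0°) cos(-18.75°) = -0.0683 + 0.8169 = 0.7486.
Top-of-atmosphere irradiance = S₀ cos θ_z = 1362 × 0.7486 = 1019.59 W/m².

1020 W/m²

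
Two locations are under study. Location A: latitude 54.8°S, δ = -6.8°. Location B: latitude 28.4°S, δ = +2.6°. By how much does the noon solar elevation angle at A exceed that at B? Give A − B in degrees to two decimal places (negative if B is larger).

A: 90° − |-54.8 − (-6.8)| = 42.00°.
B: 90° − |-28.4 − (2.6)| = 59.00°.
A − B = 42.00 − 59.00 = -17.00°.

-17.00°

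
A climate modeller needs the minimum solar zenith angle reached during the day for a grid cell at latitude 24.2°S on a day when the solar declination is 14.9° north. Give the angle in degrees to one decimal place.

39.1°

At local solar noon the hour angle is zero, so the zenith angle is |φ − δ| = |-24.2° − (14.9°)| = 39.1°.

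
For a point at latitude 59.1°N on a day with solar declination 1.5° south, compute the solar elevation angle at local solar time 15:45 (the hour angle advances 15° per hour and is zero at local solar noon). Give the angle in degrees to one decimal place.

Hour angle H = 15° × (15.75 − 12) = 56.25°.
cos θ_z = sin(59.1°) sin(-1.5°) + cos(59.1°) cos(-1.5°) cos(56.25°) = -0.0225 + 0.2852 = 0.2627.
θ_z = arccos(0.2627) = 74.77°, so the elevation is 90° − 74.77° = 15.23°.

15.2°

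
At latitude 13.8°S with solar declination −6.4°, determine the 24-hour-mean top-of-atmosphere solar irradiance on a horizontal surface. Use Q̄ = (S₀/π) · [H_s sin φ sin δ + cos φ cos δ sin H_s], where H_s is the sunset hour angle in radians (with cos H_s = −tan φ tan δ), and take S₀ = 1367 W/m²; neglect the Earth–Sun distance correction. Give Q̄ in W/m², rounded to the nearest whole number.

cos H_s = −tan(-13.8°) · tan(-6.4°) = -0.0276, so H_s = arccos(-0.0276) = 91.58°. In radians, H_s = 1.5984.
H_s sin φ sin δ = 1.5984 × -0.2385 × -0.1115 = 0.0425.
cos φ cos δ sin H_s = 0.9711 × 0.9938 × 0.9996 = 0.9647.
Q̄ = (1367/π) × (0.0425 + 0.9647) = 435.13 × 1.0072 = 438.26 W/m².

438 W/m²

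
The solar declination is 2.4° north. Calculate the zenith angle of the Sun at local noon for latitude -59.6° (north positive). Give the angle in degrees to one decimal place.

At local solar noon the hour angle is zero, so the zenith angle is |φ − δ| = |-59.6° − (2.4°)| = 62.0°.

62.0°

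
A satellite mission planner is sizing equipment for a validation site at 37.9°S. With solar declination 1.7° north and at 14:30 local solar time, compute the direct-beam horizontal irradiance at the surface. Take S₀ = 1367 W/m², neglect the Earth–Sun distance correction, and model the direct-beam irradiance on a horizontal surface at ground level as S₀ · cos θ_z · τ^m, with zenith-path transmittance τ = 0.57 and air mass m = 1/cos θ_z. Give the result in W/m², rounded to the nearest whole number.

Hour angle H = 15° × (14.5 − 12) = 37.50°.
With φ = -37.9°, δ = 1.7°, H = 37.50°: sin φ sin δ = -0.0182, cos φ cos δ cos H = 0.6257, so cos θ_z = 0.6075.
Air mass m = 1/cos θ_z = 1/0.6075 = 1.646; τ^m = 0.57^1.646 = 0.3964.
Surface direct beam = 1367 × 0.6075 × 0.3964 = 329.19 W/m².

329 W/m²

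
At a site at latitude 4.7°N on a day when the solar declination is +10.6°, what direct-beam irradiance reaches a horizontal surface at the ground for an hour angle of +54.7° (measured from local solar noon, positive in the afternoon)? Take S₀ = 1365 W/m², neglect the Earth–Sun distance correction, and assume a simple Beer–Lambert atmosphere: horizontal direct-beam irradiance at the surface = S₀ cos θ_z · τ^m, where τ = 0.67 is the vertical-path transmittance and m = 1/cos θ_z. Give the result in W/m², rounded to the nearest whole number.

cos θ_z = sin φ sin δ + cos φ cos δ cos H = (0.0819)(0.1840) + (0.9966)(0.9829)(0.5779) = 0.5812.
Air mass m = 1/cos θ_z = 1/0.5812 = 1.721; τ^m = 0.67^1.721 = 0.5020.
Surface direct beam = 1365 × 0.5812 × 0.5020 = 398.26 W/m².

398 W/m²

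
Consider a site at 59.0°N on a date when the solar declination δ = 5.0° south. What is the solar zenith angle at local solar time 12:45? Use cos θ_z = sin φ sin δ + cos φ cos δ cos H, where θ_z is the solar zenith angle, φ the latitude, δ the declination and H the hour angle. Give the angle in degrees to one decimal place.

64.6°

Hour angle H = 15° × (12.75 − 12) = 11.25°.
cos θ_z = sin(59.0°) sin(-5.0°) + cos(59.0°) cos(-5.0°) cos(11.25°) = -0.0747 + 0.5032 = 0.4285.
θ_z = arccos(0.4285) = 64.63°.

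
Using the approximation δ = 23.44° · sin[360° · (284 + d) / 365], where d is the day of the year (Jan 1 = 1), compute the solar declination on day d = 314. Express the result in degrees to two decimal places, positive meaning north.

-17.91°

360 × (284 + 314) / 365 = 589.808°; sin(589.808°) = -0.7639.
δ = 23.44 × -0.7639 = -17.906° ≈ -17.91°.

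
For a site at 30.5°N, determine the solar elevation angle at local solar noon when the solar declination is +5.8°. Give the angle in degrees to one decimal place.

At local solar noon the hour angle is zero, so the elevation is 90° − |φ − δ| = 90° − |30.5° − (5.8°)| = 90° − 24.7° = 65.3°.

65.3°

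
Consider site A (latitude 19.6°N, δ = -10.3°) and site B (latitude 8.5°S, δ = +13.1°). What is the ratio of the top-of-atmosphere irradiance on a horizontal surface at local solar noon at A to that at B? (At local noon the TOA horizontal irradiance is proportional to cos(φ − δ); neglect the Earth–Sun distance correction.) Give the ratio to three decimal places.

A: cos θ_z = cos(19.6° − (-10.3°)) = 0.8669.
B: cos θ_z = cos(-8.5° − (13.1°)) = 0.9298.
Ratio A/B = 0.8669 / 0.9298 = 0.9324.

0.932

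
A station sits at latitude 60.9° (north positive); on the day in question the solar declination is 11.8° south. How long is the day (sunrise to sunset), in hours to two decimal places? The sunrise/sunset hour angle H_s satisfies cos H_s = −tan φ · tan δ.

9.06 hours

cos H_s = −tan(60.9°) · tan(-11.8°) = 0.3753, so H_s = arccos(0.3753) = 67.96°.
Day length = 2 H_s / 15° h⁻¹ = 135.92° / 15 = 9.061 h.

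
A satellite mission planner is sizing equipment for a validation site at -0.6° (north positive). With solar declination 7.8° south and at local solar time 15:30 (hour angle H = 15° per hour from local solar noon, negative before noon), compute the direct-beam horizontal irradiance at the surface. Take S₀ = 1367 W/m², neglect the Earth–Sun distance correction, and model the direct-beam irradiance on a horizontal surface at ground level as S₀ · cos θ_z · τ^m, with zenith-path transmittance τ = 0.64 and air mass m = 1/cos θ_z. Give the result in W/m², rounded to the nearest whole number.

Hour angle H = 15° × (15.5 − 12) = 52.50°.
With φ = -0.6°, δ = -7.8°, H = 52.50°: sin φ sin δ = 0.0014, cos φ cos δ cos H = 0.6031, so cos θ_z = 0.6045.
Air mass m = 1/cos θ_z = 1/0.6045 = 1.654; τ^m = 0.64^1.654 = 0.4780.
Surface direct beam = 1367 × 0.6045 × 0.4780 = 395.00 W/m².

395 W/m²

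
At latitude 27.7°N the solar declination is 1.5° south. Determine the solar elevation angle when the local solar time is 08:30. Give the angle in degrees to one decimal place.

Hour angle H = 15° × (8.5 − 12) = -52.50°.
cos θ_z = sin(27.7°) sin(-1.5°) + cos(27.7°) cos(-1.5°) cos(-52.50°) = -0.0122 + 0.5388 = 0.5266.
θ_z = arccos(0.5266) = 58.22°, so the elevation is 90° − 58.22° = 31.78°.

31.8°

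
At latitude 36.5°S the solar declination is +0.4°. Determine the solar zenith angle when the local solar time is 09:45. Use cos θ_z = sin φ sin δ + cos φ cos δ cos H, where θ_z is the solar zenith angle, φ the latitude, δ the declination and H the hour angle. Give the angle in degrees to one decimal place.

Hour angle H = 15° × (9.75 − 12) = -33.75°.
cos θ_z = sin φ sin δ + cos φ cos δ cos H = (-0.5948)(0.0070) + (0.8039)(1.0000)(0.8315) = 0.6643.
θ_z = arccos(0.6643) = 48.37°.

48.4°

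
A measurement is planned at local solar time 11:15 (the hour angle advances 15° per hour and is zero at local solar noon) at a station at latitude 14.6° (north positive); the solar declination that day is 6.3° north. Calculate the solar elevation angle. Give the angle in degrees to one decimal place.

76.2°

Hour angle H = 15° × (11.25 − 12) = -11.25°.
cos θ_z = sin(14.6°) sin(6.3°) + cos(14.6°) cos(6.3°) cos(-11.25°) = 0.0277 + 0.9434 = 0.9711.
θ_z = arccos(0.9711) = 13.81°, so the elevation is 90° − 13.81° = 76.19°.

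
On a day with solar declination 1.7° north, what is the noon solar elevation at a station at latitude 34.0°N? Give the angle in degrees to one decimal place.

57.7°

At local solar noon the hour angle is zero, so the elevation is 90° − |φ − δ| = 90° − |34.0° − (1.7°)| = 90° − 32.3° = 57.7°.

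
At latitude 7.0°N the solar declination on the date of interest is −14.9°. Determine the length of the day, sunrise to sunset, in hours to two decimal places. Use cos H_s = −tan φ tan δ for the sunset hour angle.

cos H_s = −tan(7.0°) · tan(-14.9°) = 0.0327, so H_s = arccos(0.0327) = 88.13°.
Day length = 2 H_s / 15° h⁻¹ = 176.26° / 15 = 11.751 h.

11.75 hours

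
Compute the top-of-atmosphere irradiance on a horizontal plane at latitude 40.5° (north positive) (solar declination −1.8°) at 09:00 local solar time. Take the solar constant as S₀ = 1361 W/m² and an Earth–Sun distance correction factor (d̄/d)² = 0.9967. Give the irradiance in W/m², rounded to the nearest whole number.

Hour angle H = 15° × (9 − 12) = -45.00°.
cos θ_z = sin(40.5°) sin(-1.8°) + cos(40.5°) cos(-1.8°) cos(-45.00°) = -0.0204 + 0.5374 = 0.5170.
Top-of-atmosphere irradiance = S₀ (d̄/d)² cos θ_z = 1361 × 0.9967 × 0.5170 = 701.31 W/m².

701 W/m²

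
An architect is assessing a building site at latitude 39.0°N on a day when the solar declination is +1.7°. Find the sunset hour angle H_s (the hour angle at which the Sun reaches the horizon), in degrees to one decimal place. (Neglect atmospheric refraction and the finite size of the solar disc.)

91.4°

cos H_s = −tan(39.0°) · tan(1.7°) = -0.0240, so H_s = arccos(-0.0240) = 91.38°.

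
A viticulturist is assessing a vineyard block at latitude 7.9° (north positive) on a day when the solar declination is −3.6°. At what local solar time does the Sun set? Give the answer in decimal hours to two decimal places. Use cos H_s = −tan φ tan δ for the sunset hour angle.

17.97 h

−tan φ tan δ = −(0.1388)(-0.0629) = 0.0087; H_s = arccos(0.0087) = 89.50°.
Sunset is at 12 + H_s/15 = 12 + 5.967 = 17.967 h local solar time.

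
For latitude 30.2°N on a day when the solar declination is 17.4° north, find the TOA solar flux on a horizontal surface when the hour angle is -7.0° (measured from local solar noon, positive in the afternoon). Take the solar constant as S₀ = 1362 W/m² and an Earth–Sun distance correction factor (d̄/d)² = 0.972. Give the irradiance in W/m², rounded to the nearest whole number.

1283 W/m²

cos θ_z = sin φ sin δ + cos φ cos δ cos H = (0.5030)(0.2990) + (0.8643)(0.9542)(0.9925) = 0.9689.
Top-of-atmosphere irradiance = S₀ (d̄/d)² cos θ_z = 1362 × 0.972 × 0.9689 = 1282.69 W/m².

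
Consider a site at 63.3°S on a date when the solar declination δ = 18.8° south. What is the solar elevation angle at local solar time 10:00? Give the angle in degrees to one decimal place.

Hour angle H = 15° × (10 − 12) = -30.00°.
cos θ_z = sin(-63.3°) sin(-18.8°) + cos(-63.3°) cos(-18.8°) cos(-30.00°) = 0.2879 + 0.3684 = 0.6563.
θ_z = arccos(0.6563) = 48.98°, so the elevation is 90° − 48.98° = 41.02°.

41.0°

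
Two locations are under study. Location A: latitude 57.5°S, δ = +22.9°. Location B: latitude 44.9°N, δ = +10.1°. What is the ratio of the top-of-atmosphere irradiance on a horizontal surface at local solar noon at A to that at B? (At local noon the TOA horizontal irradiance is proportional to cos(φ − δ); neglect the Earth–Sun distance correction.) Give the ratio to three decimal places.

0.203

A: cos θ_z = cos(-57.5° − (22.9°)) = 0.1668.
B: cos θ_z = cos(44.9° − (10.1°)) = 0.8211.
Ratio A/B = 0.1668 / 0.8211 = 0.2031.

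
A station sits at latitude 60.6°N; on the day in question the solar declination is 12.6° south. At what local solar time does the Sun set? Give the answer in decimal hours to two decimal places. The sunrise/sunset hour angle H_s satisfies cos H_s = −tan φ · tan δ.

−tan φ tan δ = −(1.7747)(-0.2235) = 0.3966; H_s = arccos(0.3966) = 66.63°.
Sunset is at 12 + H_s/15 = 12 + 4.442 = 16.442 h local solar time.

16.44 h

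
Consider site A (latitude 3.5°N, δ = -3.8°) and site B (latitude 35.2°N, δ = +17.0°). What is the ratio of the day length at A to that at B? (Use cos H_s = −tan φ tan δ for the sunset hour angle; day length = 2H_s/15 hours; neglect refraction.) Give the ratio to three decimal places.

0.876

A: H_s = arccos(−tan 3.5° · tan -3.8°) = 89.77°, so 2H_s/15 = 11.9693 h.
B: H_s = arccos(−tan 35.2° · tan 17.0°) = 102.45°, so 2H_s/15 = 13.6600 h.
Ratio A/B = 11.9693 / 13.6600 = 0.8762.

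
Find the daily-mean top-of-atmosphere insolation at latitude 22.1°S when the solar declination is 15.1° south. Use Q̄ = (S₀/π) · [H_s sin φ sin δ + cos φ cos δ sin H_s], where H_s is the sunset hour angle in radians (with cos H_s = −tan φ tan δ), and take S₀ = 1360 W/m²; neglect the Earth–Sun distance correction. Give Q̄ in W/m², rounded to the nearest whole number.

456 W/m²

−tan φ tan δ = −(-0.4061)(-0.2698) = -0.1096; H_s = arccos(-0.1096) = 96.29°. In radians, H_s = 1.6806.
H_s sin φ sin δ = 1.6806 × -0.3762 × -0.2605 = 0.1647.
cos φ cos δ sin H_s = 0.9265 × 0.9655 × 0.9940 = 0.8892.
Q̄ = (1360/π) × (0.1647 + 0.8892) = 432.90 × 1.0539 = 456.23 W/m².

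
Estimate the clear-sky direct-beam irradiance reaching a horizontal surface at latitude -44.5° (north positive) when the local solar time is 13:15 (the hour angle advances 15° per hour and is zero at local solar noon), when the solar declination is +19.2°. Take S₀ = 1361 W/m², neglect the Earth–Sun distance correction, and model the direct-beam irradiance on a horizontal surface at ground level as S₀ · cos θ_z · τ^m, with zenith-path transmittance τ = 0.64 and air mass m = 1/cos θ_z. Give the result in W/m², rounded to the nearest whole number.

185 W/m²

Hour angle H = 15° × (13.25 − 12) = 18.75°.
With φ = -44.5°, δ = 19.2°, H = 18.75°: sin φ sin δ = -0.2305, cos φ cos δ cos H = 0.6378, so cos θ_z = 0.4073.
Air mass m = 1/cos θ_z = 1/0.4073 = 2.455; τ^m = 0.64^2.455 = 0.3343.
Surface direct beam = 1361 × 0.4073 × 0.3343 = 185.31 W/m².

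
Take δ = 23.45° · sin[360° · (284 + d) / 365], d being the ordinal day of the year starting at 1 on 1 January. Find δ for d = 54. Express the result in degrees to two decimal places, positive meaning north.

360 × (284 + 54) / 365 = 333.370°; sin(333.370°) = -0.4482.
δ = 23.45 × -0.4482 = -10.510° ≈ -10.51°.

-10.51°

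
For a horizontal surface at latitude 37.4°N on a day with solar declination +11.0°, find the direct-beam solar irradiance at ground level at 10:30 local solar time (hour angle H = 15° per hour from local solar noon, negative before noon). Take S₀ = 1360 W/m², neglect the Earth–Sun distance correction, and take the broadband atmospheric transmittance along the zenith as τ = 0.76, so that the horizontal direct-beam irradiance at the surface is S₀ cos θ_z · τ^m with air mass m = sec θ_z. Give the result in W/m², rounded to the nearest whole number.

819 W/m²

Hour angle H = 15° × (10.5 − 12) = -22.50°.
With φ = 37.4°, δ = 11.0°, H = -22.50°: sin φ sin δ = 0.1159, cos φ cos δ cos H = 0.7205, so cos θ_z = 0.8364.
Air mass m = 1/cos θ_z = 1/0.8364 = 1.196; τ^m = 0.76^1.196 = 0.7202.
Surface direct beam = 1360 × 0.8364 × 0.7202 = 819.23 W/m².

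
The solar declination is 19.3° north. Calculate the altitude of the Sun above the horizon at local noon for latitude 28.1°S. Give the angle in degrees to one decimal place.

At local solar noon the hour angle is zero, so the elevation is 90° − |φ − δ| = 90° − |-28.1° − (19.3°)| = 90° − 47.4° = 42.6°.

42.6°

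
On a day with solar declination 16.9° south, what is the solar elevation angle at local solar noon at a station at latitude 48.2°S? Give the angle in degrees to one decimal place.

At local solar noon the hour angle is zero, so the elevation is 90° − |φ − δ| = 90° − |-48.2° − (-16.9°)| = 90° − 31.3° = 58.7°.

58.7°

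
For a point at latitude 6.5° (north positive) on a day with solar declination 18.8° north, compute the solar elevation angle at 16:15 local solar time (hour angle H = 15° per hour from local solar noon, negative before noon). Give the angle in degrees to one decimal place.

Hour angle H = 15° × (16.25 − 12) = 63.75°.
With φ = 6.5°, δ = 18.8°, H = 63.75°: sin φ sin δ = 0.0365, cos φ cos δ cos H = 0.4160, so cos θ_z = 0.4525.
θ_z = arccos(0.4525) = 63.10°, so the elevation is 90° − 63.10° = 26.90°.

26.9°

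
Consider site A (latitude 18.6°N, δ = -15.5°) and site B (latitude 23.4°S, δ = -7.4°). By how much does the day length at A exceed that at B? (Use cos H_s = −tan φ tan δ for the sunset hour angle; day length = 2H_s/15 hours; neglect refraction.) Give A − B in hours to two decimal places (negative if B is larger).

-1.14 h

A: H_s = arccos(−tan 18.6° · tan -15.5°) = 84.64°, so 2H_s/15 = 11.2853 h.
B: H_s = arccos(−tan -23.4° · tan -7.4°) = 93.22°, so 2H_s/15 = 12.4293 h.
A − B = 11.2853 − 12.4293 = -1.1440 h.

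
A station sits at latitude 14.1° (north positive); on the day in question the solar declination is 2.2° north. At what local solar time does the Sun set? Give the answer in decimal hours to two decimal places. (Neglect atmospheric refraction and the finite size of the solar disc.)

The sunset hour angle satisfies cos H_s = −tan φ tan δ = -0.0096, giving H_s = 90.55°.
Sunset is at 12 + H_s/15 = 12 + 6.037 = 18.037 h local solar time.

18.04 h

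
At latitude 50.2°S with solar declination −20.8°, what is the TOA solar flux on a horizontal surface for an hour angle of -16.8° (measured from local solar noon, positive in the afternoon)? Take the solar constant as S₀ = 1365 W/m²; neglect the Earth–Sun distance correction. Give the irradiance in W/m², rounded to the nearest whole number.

cos θ_z = sin φ sin δ + cos φ cos δ cos H = (-0.7683)(-0.3551) + (0.6401)(0.9348)(0.9573) = 0.8456.
Top-of-atmosphere irradiance = S₀ cos θ_z = 1365 × 0.8456 = 1154.24 W/m².

1154 W/m²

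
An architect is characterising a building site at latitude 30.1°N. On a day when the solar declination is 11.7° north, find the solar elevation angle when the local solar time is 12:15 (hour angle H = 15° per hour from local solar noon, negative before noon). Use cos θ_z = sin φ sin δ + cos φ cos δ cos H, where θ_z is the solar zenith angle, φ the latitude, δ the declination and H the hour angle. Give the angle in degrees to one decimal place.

Hour angle H = 15° × (12.25 − 12) = 3.75°.
cos θ_z = sin(30.1°) sin(11.7°) + cos(30.1°) cos(11.7°) cos(3.75°) = 0.1017 + 0.8454 = 0.9471.
θ_z = arccos(0.9471) = 18.72°, so the elevation is 90° − 18.72° = 71.28°.

71.3°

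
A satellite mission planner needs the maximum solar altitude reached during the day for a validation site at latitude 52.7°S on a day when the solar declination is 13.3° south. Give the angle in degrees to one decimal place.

50.6°

At local solar noon the hour angle is zero, so the elevation is 90° − |φ − δ| = 90° − |-52.7° − (-13.3°)| = 90° − 39.4° = 50.6°.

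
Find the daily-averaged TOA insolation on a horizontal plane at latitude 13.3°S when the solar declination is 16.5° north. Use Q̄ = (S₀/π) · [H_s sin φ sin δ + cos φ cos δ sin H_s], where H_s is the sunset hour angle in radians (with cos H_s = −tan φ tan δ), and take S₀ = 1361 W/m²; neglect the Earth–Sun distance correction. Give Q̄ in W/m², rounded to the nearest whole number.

361 W/m²

−tan φ tan δ = −(-0.2364)(0.2962) = 0.0700; H_s = arccos(0.0700) = 85.99°. In radians, H_s = 1.5008.
H_s sin φ sin δ = 1.5008 × -0.2300 × 0.2840 = -0.0980.
cos φ cos δ sin H_s = 0.9732 × 0.9588 × 0.9976 = 0.9309.
Q̄ = (1361/π) × (-0.0980 + 0.9309) = 433.22 × 0.8329 = 360.83 W/m².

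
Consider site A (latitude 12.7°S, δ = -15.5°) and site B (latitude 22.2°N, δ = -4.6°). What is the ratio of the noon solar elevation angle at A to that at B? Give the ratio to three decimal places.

1.380

A: 90° − |-12.7 − (-15.5)| = 87.20°.
B: 90° − |22.2 − (-4.6)| = 63.20°.
Ratio A/B = 87.2000 / 63.2000 = 1.3797.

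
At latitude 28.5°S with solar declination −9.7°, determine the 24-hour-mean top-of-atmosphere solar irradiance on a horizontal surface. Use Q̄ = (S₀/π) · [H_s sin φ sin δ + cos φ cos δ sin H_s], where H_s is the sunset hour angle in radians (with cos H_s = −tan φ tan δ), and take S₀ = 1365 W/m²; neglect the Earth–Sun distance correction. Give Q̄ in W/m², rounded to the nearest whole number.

cos H_s = −tan(-28.5°) · tan(-9.7°) = -0.0928, so H_s = arccos(-0.0928) = 95.32°. In radians, H_s = 1.6636.
H_s sin φ sin δ = 1.6636 × -0.4772 × -0.1685 = 0.1338.
cos φ cos δ sin H_s = 0.8788 × 0.9857 × 0.9957 = 0.8625.
Q̄ = (1365/π) × (0.1338 + 0.8625) = 434.49 × 0.9963 = 432.88 W/m².

433 W/m²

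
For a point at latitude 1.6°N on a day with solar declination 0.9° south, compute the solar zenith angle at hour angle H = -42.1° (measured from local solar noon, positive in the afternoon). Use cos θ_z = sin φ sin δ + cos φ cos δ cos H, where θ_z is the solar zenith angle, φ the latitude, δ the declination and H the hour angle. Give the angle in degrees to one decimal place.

cos θ_z = sin φ sin δ + cos φ cos δ cos H = (0.0279)(-0.0157) + (0.9996)(0.9999)(0.7420) = 0.7412.
θ_z = arccos(0.7412) = 42.17°.

42.2°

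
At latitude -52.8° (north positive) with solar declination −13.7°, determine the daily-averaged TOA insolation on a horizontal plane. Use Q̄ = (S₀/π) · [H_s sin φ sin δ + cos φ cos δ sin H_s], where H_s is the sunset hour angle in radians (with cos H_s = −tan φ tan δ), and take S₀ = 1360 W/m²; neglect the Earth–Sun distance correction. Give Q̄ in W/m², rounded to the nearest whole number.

−tan φ tan δ = −(-1.3175)(-0.2438) = -0.3212; H_s = arccos(-0.3212) = 108.74°. In radians, H_s = 1.8979.
H_s sin φ sin δ = 1.8979 × -0.7965 × -0.2368 = 0.3580.
cos φ cos δ sin H_s = 0.6046 × 0.9715 × 0.9470 = 0.5562.
Q̄ = (1360/π) × (0.3580 + 0.5562) = 432.90 × 0.9142 = 395.76 W/m².

396 W/m²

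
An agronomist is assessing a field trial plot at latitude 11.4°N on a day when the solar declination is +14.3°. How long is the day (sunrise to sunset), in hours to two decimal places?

cos H_s = −tan(11.4°) · tan(14.3°) = -0.0514, so H_s = arccos(-0.0514) = 92.95°.
Day length = 2 H_s / 15° h⁻¹ = 185.90° / 15 = 12.393 h.

12.39 hours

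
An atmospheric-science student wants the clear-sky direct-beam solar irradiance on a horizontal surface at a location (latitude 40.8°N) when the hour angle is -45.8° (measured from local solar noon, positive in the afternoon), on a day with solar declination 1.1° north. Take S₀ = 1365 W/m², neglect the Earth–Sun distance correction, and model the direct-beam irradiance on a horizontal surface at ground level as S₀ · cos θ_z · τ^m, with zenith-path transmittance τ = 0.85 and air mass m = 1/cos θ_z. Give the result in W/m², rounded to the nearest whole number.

546 W/m²

cos θ_z = sin φ sin δ + cos φ cos δ cos H = (0.6534)(0.0192) + (0.7570)(0.9998)(0.6972) = 0.5402.
Air mass m = 1/cos θ_z = 1/0.5402 = 1.851; τ^m = 0.85^1.851 = 0.7402.
Surface direct beam = 1365 × 0.5402 × 0.7402 = 545.80 W/m².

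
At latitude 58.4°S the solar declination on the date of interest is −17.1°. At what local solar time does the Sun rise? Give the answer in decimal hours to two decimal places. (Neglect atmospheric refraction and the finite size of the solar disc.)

4.00 h

−tan φ tan δ = −(-1.6255)(-0.3076) = -0.5000; H_s = arccos(-0.5000) = 120.00°.
Sunrise is at 12 − H_s/15 = 12 − 8.000 = 4.000 h local solar time.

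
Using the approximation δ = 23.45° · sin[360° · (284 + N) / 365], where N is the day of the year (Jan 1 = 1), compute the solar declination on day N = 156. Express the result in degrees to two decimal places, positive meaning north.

+22.54°

360 × (284 + 156) / 365 = 433.973°; sin(433.973°) = 0.9611.
δ = 23.45 × 0.9611 = 22.538° ≈ +22.54°.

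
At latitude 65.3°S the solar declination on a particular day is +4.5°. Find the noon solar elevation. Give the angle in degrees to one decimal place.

At local solar noon the hour angle is zero, so the elevation is 90° − |φ − δ| = 90° − |-65.3° − (4.5°)| = 90° − 69.8° = 20.2°.

20.2°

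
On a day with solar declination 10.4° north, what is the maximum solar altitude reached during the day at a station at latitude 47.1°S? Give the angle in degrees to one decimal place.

32.5°

At local solar noon the hour angle is zero, so the elevation is 90° − |φ − δ| = 90° − |-47.1° − (10.4°)| = 90° − 57.5° = 32.5°.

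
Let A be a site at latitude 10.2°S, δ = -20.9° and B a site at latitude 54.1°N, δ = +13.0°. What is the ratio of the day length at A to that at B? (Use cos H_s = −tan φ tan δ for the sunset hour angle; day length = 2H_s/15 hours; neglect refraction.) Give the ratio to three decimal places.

0.865

A: H_s = arccos(−tan -10.2° · tan -20.9°) = 93.94°, so 2H_s/15 = 12.5253 h.
B: H_s = arccos(−tan 54.1° · tan 13.0°) = 108.60°, so 2H_s/15 = 14.4800 h.
Ratio A/B = 12.5253 / 14.4800 = 0.8650.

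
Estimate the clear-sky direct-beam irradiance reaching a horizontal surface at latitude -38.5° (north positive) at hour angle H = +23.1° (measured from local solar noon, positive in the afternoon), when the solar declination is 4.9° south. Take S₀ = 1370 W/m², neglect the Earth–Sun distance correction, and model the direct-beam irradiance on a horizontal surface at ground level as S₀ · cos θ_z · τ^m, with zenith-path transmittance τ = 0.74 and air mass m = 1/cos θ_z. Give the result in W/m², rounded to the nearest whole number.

714 W/m²

cos θ_z = sin(-38.5°) sin(-4.9°) + cos(-38.5°) cos(-4.9°) cos(23.10°) = 0.0532 + 0.7172 = 0.7704.
Air mass m = 1/cos θ_z = 1/0.7704 = 1.298; τ^m = 0.74^1.298 = 0.6765.
Surface direct beam = 1370 × 0.7704 × 0.6765 = 714.01 W/m².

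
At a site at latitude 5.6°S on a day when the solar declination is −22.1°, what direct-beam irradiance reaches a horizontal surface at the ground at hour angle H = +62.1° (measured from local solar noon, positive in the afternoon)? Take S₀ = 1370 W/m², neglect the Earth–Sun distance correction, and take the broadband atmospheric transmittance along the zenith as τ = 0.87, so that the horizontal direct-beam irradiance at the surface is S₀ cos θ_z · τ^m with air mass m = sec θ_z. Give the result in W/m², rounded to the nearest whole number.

476 W/m²

cos θ_z = sin φ sin δ + cos φ cos δ cos H = (-0.0976)(-0.3762) + (0.9952)(0.9265)(0.4679) = 0.4681.
Air mass m = 1/cos θ_z = 1/0.4681 = 2.136; τ^m = 0.87^2.136 = 0.7427.
Surface direct beam = 1370 × 0.4681 × 0.7427 = 476.29 W/m².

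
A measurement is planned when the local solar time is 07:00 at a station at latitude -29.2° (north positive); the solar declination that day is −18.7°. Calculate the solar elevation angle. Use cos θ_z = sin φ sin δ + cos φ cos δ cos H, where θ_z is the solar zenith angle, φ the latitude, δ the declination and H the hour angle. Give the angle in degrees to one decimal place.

Hour angle H = 15° × (7 − 12) = -75.00°.
cos θ_z = sin φ sin δ + cos φ cos δ cos H = (-0.4879)(-0.3206) + (0.8729)(0.9472)(0.2588) = 0.3704.
θ_z = arccos(0.3704) = 68.26°, so the elevation is 90° − 68.26° = 21.74°.

21.7°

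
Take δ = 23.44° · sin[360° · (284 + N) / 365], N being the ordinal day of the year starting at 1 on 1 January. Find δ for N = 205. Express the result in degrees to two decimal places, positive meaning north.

+19.81°

360 × (284 + 205) / 365 = 482.301°; sin(482.301°) = 0.8453.
δ = 23.44 × 0.8453 = 19.814° ≈ +19.81°.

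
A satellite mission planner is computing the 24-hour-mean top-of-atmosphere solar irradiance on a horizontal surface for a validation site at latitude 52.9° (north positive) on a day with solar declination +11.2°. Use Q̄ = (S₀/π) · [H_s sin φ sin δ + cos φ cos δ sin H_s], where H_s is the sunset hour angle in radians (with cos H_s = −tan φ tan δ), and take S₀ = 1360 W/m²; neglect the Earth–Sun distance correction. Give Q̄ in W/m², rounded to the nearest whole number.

The sunset hour angle satisfies cos H_s = −tan φ tan δ = -0.2618, giving H_s = 105.18°. In radians, H_s = 1.8357.
H_s sin φ sin δ = 1.8357 × 0.7976 × 0.1942 = 0.2843.
cos φ cos δ sin H_s = 0.6032 × 0.9810 × 0.9651 = 0.5711.
Q̄ = (1360/π) × (0.2843 + 0.5711) = 432.90 × 0.8554 = 370.30 W/m².

370 W/m²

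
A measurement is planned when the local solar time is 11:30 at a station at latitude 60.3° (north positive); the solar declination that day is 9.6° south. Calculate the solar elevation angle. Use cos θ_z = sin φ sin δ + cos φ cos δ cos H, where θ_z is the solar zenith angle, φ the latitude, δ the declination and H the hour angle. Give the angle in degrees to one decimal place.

Hour angle H = 15° × (11.5 − 12) = -7.50°.
cos θ_z = sin(60.3°) sin(-9.6°) + cos(60.3°) cos(-9.6°) cos(-7.50°) = -0.1449 + 0.4843 = 0.3394.
θ_z = arccos(0.3394) = 70.16°, so the elevation is 90° − 70.16° = 19.84°.

19.8°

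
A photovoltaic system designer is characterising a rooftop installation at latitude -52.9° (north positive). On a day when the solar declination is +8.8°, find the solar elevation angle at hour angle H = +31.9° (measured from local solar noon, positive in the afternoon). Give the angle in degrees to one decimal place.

22.6°

With φ = -52.9°, δ = 8.8°, H = 31.90°: sin φ sin δ = -0.1220, cos φ cos δ cos H = 0.5061, so cos θ_z = 0.3841.
θ_z = arccos(0.3841) = 67.41°, so the elevation is 90° − 67.41° = 22.59°.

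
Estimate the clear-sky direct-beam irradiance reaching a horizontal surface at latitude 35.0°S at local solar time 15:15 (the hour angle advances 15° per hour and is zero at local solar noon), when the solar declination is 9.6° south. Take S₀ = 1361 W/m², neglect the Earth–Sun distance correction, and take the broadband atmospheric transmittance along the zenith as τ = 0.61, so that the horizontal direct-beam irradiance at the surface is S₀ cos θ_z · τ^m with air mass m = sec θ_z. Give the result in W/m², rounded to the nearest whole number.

389 W/m²

Hour angle H = 15° × (15.25 − 12) = 48.75°.
With φ = -35.0°, δ = -9.6°, H = 48.75°: sin φ sin δ = 0.0957, cos φ cos δ cos H = 0.5325, so cos θ_z = 0.6282.
Air mass m = 1/cos θ_z = 1/0.6282 = 1.592; τ^m = 0.61^1.592 = 0.4552.
Surface direct beam = 1361 × 0.6282 × 0.4552 = 389.19 W/m².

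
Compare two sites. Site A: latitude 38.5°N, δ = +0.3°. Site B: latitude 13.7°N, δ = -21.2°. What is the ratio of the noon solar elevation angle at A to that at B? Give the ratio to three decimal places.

0.940

A: 90° − |38.5 − (0.3)| = 51.80°.
B: 90° − |13.7 − (-21.2)| = 55.10°.
Ratio A/B = 51.8000 / 55.1000 = 0.9401.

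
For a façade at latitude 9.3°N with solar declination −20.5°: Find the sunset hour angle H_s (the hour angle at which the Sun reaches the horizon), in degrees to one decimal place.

The sunset hour angle satisfies cos H_s = −tan φ tan δ = 0.0612, giving H_s = 86.49°.

86.5°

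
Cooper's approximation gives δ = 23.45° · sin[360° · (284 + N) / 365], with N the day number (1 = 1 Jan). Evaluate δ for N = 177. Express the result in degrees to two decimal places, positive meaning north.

360 × (284 + 177) / 365 = 454.685°; sin(454.685°) = 0.9967.
δ = 23.45 × 0.9967 = 23.373° ≈ +23.37°.

+23.37°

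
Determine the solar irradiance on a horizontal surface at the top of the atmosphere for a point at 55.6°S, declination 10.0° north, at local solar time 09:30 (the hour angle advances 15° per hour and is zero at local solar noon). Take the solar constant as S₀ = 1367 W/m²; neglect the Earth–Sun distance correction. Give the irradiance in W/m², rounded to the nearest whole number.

Hour angle H = 15° × (9.5 − 12) = -37.50°.
cos θ_z = sin φ sin δ + cos φ cos δ cos H = (-0.8251)(0.1736) + (0.5650)(0.9848)(0.7934) = 0.2982.
Top-of-atmosphere irradiance = S₀ cos θ_z = 1367 × 0.2982 = 407.64 W/m².

408 W/m²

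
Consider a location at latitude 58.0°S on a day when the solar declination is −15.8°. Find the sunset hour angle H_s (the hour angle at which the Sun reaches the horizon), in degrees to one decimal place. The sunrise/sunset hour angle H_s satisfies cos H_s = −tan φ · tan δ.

116.9°

The sunset hour angle satisfies cos H_s = −tan φ tan δ = -0.4528, giving H_s = 116.92°.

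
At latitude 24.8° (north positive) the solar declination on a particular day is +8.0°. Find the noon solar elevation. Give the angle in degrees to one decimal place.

73.2°

At local solar noon the hour angle is zero, so the elevation is 90° − |φ − δ| = 90° − |24.8° − (8.0°)| = 90° − 16.8° = 73.2°.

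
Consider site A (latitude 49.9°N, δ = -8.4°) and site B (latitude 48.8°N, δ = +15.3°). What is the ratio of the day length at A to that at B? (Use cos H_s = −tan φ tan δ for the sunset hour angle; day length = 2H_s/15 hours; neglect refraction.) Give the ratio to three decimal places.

0.738

A: H_s = arccos(−tan 49.9° · tan -8.4°) = 79.90°, so 2H_s/15 = 10.6533 h.
B: H_s = arccos(−tan 48.8° · tan 15.3°) = 108.21°, so 2H_s/15 = 14.4280 h.
Ratio A/B = 10.6533 / 14.4280 = 0.7384.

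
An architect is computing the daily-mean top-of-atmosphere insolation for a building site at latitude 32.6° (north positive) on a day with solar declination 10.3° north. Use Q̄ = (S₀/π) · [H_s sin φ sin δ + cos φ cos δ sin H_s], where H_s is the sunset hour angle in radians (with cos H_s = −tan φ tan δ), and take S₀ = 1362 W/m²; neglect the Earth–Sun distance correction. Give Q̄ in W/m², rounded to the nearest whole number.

−tan φ tan δ = −(0.6395)(0.1817) = -0.1162; H_s = arccos(-0.1162) = 96.67°. In radians, H_s = 1.6872.
H_s sin φ sin δ = 1.6872 × 0.5388 × 0.1788 = 0.1625.
cos φ cos δ sin H_s = 0.8425 × 0.9839 × 0.9932 = 0.8233.
Q̄ = (1362/π) × (0.1625 + 0.8233) = 433.54 × 0.9858 = 427.38 W/m².

427 W/m²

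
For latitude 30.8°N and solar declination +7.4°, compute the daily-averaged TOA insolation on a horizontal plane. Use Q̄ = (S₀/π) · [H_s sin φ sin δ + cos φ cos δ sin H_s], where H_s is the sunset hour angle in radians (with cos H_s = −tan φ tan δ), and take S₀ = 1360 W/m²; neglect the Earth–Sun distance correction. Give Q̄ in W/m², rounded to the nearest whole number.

415 W/m²

−tan φ tan δ = −(0.5961)(0.1299) = -0.0774; H_s = arccos(-0.0774) = 94.44°. In radians, H_s = 1.6483.
H_s sin φ sin δ = 1.6483 × 0.5120 × 0.1288 = 0.1087.
cos φ cos δ sin H_s = 0.8590 × 0.9917 × 0.9970 = 0.8493.
Q̄ = (1360/π) × (0.1087 + 0.8493) = 432.90 × 0.9580 = 414.72 W/m².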